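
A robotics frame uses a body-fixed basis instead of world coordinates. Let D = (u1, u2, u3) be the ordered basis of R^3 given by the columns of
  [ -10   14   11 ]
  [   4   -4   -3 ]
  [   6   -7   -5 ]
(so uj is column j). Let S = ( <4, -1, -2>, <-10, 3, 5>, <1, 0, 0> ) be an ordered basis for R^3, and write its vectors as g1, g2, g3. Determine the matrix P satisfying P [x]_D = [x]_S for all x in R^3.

Let M have columns uj and N have columns gj. Then for every x, N [x]_S = x = M [x]_D, so P = N^(-1) M.
Since det N = 1, N^(-1) has integer entries; multiplying gives P = [[2, 1, 0], [2, -1, -1], [2, 0, 1]].

[[2, 1, 0], [2, -1, -1], [2, 0, 1]]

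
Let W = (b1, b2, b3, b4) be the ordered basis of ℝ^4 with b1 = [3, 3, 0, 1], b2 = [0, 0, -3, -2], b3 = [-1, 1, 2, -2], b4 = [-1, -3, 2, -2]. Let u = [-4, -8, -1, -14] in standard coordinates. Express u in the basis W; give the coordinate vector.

[0, 3, 1, 3]

We seek scalars with c_1 b1 + ... + c_4 b4 = u; equivalently solve M c = u where the columns of M are b1, ..., b4.
Row-reducing the augmented matrix [M | u] gives c = (0, 3, 1, 3).
Check: 0·b1 + 3b2 + b3 + 3b4 = [-4, -8, -1, -14].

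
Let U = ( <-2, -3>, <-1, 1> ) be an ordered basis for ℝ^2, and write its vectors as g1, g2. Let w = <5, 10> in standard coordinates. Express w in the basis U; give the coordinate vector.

Write w = c_1 g1 + c_2 g2 and solve for the c_i.
System: -2c_1 - c_2 = 5, -3c_1 + c_2 = 10; solving gives c_1 = -3, c_2 = 1.
Check: -3g1 + g2 = <5, 10>.

<-3, 1>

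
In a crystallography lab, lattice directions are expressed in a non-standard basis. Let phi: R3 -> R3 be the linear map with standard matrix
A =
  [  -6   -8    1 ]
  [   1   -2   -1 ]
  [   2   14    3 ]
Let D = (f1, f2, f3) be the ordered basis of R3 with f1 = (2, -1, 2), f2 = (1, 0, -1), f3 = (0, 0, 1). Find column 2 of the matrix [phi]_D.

Column 2 of [phi]_D is the D-coordinate vector of phi(f2).
In standard coordinates phi(f2) = A f2 = (-7, 2, -1).
Converting to D: (-7, 2, -1) = -2f1 - 3f2 + 0·f3, so the coordinate vector is (-2, -3, 0).

(-2, -3, 0)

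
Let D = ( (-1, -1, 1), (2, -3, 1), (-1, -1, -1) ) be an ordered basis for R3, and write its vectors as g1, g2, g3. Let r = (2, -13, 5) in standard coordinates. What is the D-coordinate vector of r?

We seek scalars with c_1 g1 + ... + c_3 g3 = r; equivalently solve M c = r where the columns of M are g1, ..., g3.
Solving this 3x3 system gives c = (3, 3, 1).
Check: 3g1 + 3g2 + g3 = (2, -13, 5).

(3, 3, 1)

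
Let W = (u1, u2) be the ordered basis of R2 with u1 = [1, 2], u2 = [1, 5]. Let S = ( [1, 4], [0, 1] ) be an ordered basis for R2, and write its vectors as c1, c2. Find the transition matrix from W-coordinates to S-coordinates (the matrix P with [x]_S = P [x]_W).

Column j of P is [uj]_S, since P maps W-coordinates to S-coordinates.
Expressing u1 in S: u1 = c1 - 2c2, so column 1 of P is [1, -2].
Doing the same for each uj gives P = [[1, 1], [-2, 1]].

[[1, 1], [-2, 1]]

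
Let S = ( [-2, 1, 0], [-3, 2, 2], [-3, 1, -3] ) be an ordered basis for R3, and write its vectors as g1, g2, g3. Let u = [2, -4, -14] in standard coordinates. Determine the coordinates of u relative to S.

[2, -4, 2]

We seek scalars with c_1 g1 + ... + c_3 g3 = u; equivalently solve M c = u where the columns of M are g1, ..., g3.
Row-reducing the augmented matrix [M | u] gives c = (2, -4, 2).
Check: 2g1 - 4g2 + 2g3 = [2, -4, -14].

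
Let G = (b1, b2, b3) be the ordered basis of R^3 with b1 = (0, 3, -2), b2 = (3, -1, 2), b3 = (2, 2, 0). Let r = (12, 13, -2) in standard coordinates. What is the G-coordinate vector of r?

Write r = c_1 b1 + ... + c_3 b3 and solve for the c_i.
Row-reducing the augmented matrix [M | r] gives c = (3, 2, 3).
Check: 3b1 + 2b2 + 3b3 = (12, 13, -2).

(3, 2, 3)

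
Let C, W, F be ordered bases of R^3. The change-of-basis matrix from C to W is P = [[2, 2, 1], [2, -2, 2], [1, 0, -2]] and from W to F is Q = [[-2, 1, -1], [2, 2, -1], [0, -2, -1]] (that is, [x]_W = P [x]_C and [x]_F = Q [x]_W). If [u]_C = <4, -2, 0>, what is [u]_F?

<0, 28, -28>

Apply P to get W-coordinates <4, 12, 4>, then Q to get F-coordinates.
The result is [u]_F = <0, 28, -28>.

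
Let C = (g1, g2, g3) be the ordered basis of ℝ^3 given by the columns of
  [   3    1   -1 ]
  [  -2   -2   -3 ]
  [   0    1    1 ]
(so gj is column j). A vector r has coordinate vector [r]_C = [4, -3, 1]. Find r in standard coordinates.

[8, -5, -2]

r = M [r]_C, where M has columns g1, ..., g3.
Carrying out the matrix-vector product, r = [8, -5, -2].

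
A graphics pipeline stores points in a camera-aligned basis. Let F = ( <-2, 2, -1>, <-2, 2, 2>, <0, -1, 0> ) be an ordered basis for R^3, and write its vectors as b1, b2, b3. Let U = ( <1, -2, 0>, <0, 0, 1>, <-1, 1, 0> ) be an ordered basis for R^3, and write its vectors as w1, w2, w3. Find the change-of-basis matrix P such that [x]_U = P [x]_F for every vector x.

Take x = bj: its F-coordinates are the j-th standard unit vector, so P e_j — column j of P — equals [bj]_U.
b1 = 0·w1 - w2 + 2w3, giving column 1 = <0, -1, 2>; repeating for each j gives P = [[0, 0, 1], [-1, 2, 0], [2, 2, 1]].

[[0, 0, 1], [-1, 2, 0], [2, 2, 1]]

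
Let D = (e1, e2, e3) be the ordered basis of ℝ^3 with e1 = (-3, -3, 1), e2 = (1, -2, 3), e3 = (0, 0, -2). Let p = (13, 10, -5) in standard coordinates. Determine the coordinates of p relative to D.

Write p = c_1 e1 + ... + c_3 e3 and solve for the c_i.
Solving this 3x3 system gives c = (-4, 1, 2).
Check: -4e1 + e2 + 2e3 = (13, 10, -5).

(-4, 1, 2)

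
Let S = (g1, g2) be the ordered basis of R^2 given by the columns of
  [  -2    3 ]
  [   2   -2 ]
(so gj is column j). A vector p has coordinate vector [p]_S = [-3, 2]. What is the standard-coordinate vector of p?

[12, -10]

The coordinates say p = -3g1 + 2g2; adding the scaled basis vectors gives [12, -10].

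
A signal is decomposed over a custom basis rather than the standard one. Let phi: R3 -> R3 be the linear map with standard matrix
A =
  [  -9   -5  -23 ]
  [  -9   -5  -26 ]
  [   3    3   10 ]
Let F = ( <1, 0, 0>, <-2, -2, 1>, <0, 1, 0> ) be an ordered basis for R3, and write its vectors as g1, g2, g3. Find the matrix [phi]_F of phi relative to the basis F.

[[-3, 1, 1], [3, -2, 3], [-3, -2, 1]]

Let P have columns g1, ..., g3. Then [phi]_F = P^(-1) A P.
Here det P = -1, so P^(-1) is integer; computing A P first and then P^(-1)(A P) gives [[-3, 1, 1], [3, -2, 3], [-3, -2, 1]].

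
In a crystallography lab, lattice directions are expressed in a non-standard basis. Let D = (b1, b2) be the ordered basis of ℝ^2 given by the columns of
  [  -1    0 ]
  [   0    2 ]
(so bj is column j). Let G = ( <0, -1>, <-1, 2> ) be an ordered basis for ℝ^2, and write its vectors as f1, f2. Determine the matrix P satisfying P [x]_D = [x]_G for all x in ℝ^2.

Let M have columns bj and N have columns fj. Then for every x, N [x]_G = x = M [x]_D, so P = N^(-1) M.
Since det N = -1, N^(-1) has integer entries; multiplying gives P = [[2, -2], [1, 0]].

[[2, -2], [1, 0]]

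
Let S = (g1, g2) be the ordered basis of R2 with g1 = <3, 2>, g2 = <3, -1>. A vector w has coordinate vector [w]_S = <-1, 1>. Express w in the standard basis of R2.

<0, -3>

By definition w = -g1 + g2.
Summing componentwise gives <0, -3>.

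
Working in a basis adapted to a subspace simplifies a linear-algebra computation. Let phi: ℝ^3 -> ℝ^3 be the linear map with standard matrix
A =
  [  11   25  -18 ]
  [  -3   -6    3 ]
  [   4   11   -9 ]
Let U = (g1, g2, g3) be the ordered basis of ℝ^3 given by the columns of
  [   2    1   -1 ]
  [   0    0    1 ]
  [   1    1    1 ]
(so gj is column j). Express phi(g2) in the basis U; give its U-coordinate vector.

Column 2 of [phi]_U is the U-coordinate vector of phi(g2).
In standard coordinates phi(g2) = A g2 = [-7, 0, -5].
Converting to U: [-7, 0, -5] = -2g1 - 3g2 + 0·g3, so the coordinate vector is [-2, -3, 0].

[-2, -3, 0]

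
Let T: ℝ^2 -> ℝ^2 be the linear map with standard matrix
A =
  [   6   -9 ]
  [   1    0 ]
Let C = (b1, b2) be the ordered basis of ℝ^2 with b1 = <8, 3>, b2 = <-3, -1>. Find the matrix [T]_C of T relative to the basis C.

The j-th column of [T]_C is [T(bj)]_C.
T(b1) = A b1 = <21, 8> = 3b1 + b2, so column 1 is <3, 1>.
Repeating for b2 and assembling the columns gives [[3, 0], [1, 3]].

[[3, 0], [1, 3]]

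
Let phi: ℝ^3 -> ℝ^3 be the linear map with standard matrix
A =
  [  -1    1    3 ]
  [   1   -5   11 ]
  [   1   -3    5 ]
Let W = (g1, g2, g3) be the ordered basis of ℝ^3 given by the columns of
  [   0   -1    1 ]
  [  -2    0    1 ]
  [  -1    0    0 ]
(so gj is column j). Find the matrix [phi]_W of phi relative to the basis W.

[[-1, 1, 2], [2, 0, 0], [-3, 1, 0]]

Let P have columns g1, ..., g3. Then [phi]_W = P^(-1) A P.
Here det P = 1, so P^(-1) is integer; computing A P first and then P^(-1)(A P) gives [[-1, 1, 2], [2, 0, 0], [-3, 1, 0]].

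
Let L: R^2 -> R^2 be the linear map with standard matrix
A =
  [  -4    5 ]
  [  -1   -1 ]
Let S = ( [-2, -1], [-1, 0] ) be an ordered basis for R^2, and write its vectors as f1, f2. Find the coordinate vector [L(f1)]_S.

[-3, 3]

Column 1 of [L]_S is the S-coordinate vector of L(f1).
In standard coordinates L(f1) = A f1 = [3, 3].
Converting to S: [3, 3] = -3f1 + 3f2, so the coordinate vector is [-3, 3].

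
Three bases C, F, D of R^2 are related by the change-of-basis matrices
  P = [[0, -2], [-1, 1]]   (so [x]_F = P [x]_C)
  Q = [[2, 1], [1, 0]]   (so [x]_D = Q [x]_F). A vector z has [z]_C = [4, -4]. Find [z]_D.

[8, 8]

Composing the changes, [z]_D = Q P [z]_C.
Q P = [[-1, -3], [0, -2]]; applying this to [4, -4] gives [8, 8].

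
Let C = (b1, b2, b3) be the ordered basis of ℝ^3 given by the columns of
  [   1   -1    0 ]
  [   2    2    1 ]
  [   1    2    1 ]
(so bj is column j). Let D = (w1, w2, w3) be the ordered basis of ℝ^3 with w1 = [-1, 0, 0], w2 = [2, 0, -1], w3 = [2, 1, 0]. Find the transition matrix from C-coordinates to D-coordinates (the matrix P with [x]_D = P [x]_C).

Column j of P is [bj]_D, since P maps C-coordinates to D-coordinates.
Expressing b1 in D: b1 = w1 - w2 + 2w3, so column 1 of P is [1, -1, 2].
Doing the same for each bj gives P = [[1, 1, 0], [-1, -2, -1], [2, 2, 1]].

[[1, 1, 0], [-1, -2, -1], [2, 2, 1]]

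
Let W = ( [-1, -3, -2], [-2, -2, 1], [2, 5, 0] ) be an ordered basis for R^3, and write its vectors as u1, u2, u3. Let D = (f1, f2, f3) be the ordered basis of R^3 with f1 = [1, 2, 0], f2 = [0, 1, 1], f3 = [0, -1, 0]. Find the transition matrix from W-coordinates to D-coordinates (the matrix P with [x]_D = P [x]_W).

Take x = uj: its W-coordinates are the j-th standard unit vector, so P e_j — column j of P — equals [uj]_D.
u1 = -f1 - 2f2 - f3, giving column 1 = [-1, -2, -1]; repeating for each j gives P = [[-1, -2, 2], [-2, 1, 0], [-1, -1, -1]].

[[-1, -2, 2], [-2, 1, 0], [-1, -1, -1]]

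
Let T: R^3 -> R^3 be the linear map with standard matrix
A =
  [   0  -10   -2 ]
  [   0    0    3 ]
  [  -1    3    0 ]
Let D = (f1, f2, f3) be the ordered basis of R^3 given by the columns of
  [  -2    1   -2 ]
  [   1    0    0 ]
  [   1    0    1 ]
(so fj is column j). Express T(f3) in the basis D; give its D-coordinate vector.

Column 3 of [T]_D is the D-coordinate vector of T(f3).
In standard coordinates T(f3) = A f3 = (-2, 3, 2).
Converting to D: (-2, 3, 2) = 3f1 + 2f2 - f3, so the coordinate vector is (3, 2, -1).

(3, 2, -1)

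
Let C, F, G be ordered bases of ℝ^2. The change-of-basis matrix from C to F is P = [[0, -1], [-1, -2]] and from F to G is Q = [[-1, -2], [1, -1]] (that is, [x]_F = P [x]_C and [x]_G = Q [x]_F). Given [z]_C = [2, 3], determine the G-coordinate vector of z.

Composing the changes, [z]_G = Q P [z]_C.
Q P = [[2, 5], [1, 1]]; applying this to [2, 3] gives [19, 5].

[19, 5]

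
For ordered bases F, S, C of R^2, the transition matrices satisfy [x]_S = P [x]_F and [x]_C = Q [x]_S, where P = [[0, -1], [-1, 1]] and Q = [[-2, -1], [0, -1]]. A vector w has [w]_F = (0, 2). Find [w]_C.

(2, -2)

First [w]_S = P [w]_F = (-2, 2).
Then [w]_C = Q [w]_S = (2, -2).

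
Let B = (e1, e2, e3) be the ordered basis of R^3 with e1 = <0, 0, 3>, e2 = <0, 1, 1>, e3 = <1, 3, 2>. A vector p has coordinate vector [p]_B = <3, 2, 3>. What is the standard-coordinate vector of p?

The coordinates say p = 3e1 + 2e2 + 3e3; adding the scaled basis vectors gives <3, 11, 17>.

<3, 11, 17>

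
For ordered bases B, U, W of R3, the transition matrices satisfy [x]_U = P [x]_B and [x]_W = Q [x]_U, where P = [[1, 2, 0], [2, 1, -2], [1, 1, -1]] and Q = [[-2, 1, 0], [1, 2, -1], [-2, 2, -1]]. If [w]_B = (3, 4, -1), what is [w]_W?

Apply P to get U-coordinates (11, 12, 8), then Q to get W-coordinates.
The result is [w]_W = (-10, 27, -6).

(-10, 27, -6)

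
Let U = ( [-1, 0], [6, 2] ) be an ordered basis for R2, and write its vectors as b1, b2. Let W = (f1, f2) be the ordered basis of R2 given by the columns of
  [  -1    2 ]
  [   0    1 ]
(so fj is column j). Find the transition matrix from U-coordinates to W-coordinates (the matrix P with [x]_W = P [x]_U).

[[1, -2], [0, 2]]

Take x = bj: its U-coordinates are the j-th standard unit vector, so P e_j — column j of P — equals [bj]_W.
b1 = f1 + 0·f2, giving column 1 = [1, 0]; repeating for each j gives P = [[1, -2], [0, 2]].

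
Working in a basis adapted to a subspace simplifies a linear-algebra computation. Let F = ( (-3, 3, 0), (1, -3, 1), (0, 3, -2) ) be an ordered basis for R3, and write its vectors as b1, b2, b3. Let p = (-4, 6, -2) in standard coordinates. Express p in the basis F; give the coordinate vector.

We seek scalars with c_1 b1 + ... + c_3 b3 = p; equivalently solve M c = p where the columns of M are b1, ..., b3.
Gaussian elimination on [M | p] yields c = (2, 2, 2).
Check: 2b1 + 2b2 + 2b3 = (-4, 6, -2).

(2, 2, 2)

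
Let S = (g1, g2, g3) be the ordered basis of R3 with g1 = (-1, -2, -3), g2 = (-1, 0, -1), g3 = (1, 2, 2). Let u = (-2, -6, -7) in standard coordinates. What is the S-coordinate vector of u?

[u]_S is the unique c with M c = u, where M has columns g1, ..., g3.
Gaussian elimination on [M | u] yields c = (2, -1, -1).
Check: 2g1 - g2 - g3 = (-2, -6, -7).

(2, -1, -1)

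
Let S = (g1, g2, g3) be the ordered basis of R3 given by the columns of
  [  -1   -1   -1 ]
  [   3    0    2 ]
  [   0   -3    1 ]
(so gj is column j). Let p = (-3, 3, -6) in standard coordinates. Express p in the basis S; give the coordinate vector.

(1, 2, 0)

We seek scalars with c_1 g1 + ... + c_3 g3 = p; equivalently solve M c = p where the columns of M are g1, ..., g3.
Solving this 3x3 system gives c = (1, 2, 0).
Check: g1 + 2g2 + 0·g3 = (-3, 3, -6).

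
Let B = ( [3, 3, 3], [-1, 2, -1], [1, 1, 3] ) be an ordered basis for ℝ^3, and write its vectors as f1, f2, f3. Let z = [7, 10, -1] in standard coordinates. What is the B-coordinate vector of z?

[4, 1, -4]

Write z = c_1 f1 + ... + c_3 f3 and solve for the c_i.
Gaussian elimination on [M | z] yields c = (4, 1, -4).
Check: 4f1 + f2 - 4f3 = [7, 10, -1].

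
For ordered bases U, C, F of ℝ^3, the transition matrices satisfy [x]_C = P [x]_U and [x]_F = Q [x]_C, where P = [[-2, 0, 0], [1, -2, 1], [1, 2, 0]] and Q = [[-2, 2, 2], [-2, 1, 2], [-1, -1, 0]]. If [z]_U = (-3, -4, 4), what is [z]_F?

(-16, -25, -15)

First [z]_C = P [z]_U = (6, 9, -11).
Then [z]_F = Q [z]_C = (-16, -25, -15).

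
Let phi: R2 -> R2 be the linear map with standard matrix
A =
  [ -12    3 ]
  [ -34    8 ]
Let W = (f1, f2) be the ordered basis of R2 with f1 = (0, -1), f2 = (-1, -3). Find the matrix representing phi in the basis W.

[[-1, -1], [3, -3]]

With P the matrix whose columns are f1, f2, [phi]_W = P^(-1) A P.
Column by column: phi(f1) = A f1 = (-3, -8); its W-coordinates (-1, 3) give column 1.
Continuing for each basis vector yields [phi]_W = [[-1, -1], [3, -3]].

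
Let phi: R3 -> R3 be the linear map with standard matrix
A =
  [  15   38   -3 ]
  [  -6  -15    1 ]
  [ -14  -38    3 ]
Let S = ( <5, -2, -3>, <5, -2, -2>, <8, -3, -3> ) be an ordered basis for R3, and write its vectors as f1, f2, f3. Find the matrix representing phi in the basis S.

[[0, -2, 1], [0, 3, 2], [1, 0, 0]]

Let P have columns f1, ..., f3. Then [phi]_S = P^(-1) A P.
Here det P = -1, so P^(-1) is integer; computing A P first and then P^(-1)(A P) gives [[0, -2, 1], [0, 3, 2], [1, 0, 0]].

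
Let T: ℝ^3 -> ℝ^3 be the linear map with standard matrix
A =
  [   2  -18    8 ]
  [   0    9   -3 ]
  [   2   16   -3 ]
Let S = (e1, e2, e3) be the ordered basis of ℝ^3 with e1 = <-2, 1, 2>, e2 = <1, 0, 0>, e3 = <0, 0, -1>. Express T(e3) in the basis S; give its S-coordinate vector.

<3, -2, 3>

Column 3 of [T]_S is the S-coordinate vector of T(e3).
In standard coordinates T(e3) = A e3 = <-8, 3, 3>.
Converting to S: <-8, 3, 3> = 3e1 - 2e2 + 3e3, so the coordinate vector is <3, -2, 3>.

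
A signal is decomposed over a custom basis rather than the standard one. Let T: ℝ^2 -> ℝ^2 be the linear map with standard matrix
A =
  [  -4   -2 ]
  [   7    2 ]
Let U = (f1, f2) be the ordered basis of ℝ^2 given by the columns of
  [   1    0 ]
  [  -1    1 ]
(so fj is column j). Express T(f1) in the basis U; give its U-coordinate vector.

(-2, 3)

Column 1 of [T]_U is the U-coordinate vector of T(f1).
In standard coordinates T(f1) = A f1 = (-2, 5).
Converting to U: (-2, 5) = -2f1 + 3f2, so the coordinate vector is (-2, 3).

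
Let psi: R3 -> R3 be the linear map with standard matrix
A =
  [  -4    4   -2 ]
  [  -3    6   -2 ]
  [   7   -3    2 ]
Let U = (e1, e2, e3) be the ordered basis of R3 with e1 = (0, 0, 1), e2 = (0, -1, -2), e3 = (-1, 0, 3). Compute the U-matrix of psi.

[[0, 3, -1], [2, 2, 3], [2, 0, 2]]

Let P have columns e1, ..., e3. Then [psi]_U = P^(-1) A P.
Here det P = -1, so P^(-1) is integer; computing A P first and then P^(-1)(A P) gives [[0, 3, -1], [2, 2, 3], [2, 0, 2]].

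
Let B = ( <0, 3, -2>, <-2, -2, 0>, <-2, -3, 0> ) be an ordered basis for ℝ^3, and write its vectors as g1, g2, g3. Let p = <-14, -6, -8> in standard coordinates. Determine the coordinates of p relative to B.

<4, 3, 4>

Write p = c_1 g1 + ... + c_3 g3 and solve for the c_i.
Gaussian elimination on [M | p] yields c = (4, 3, 4).
Check: 4g1 + 3g2 + 4g3 = <-14, -6, -8>.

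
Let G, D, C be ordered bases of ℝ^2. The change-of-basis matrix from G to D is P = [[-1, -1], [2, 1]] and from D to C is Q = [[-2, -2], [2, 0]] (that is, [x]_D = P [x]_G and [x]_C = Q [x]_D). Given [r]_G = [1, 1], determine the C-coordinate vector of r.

[-2, -4]

Apply P to get D-coordinates [-2, 3], then Q to get C-coordinates.
The result is [r]_C = [-2, -4].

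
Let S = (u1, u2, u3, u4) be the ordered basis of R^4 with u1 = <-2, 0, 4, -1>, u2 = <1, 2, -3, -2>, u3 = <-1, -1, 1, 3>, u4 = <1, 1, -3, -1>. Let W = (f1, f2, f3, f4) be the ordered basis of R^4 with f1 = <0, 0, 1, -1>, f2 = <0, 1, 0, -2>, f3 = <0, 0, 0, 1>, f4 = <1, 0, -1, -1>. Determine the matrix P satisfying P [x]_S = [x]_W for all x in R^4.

[[2, -2, 0, -2], [0, 2, -1, 1], [-1, 1, 0, 0], [-2, 1, -1, 1]]

Let M have columns uj and N have columns fj. Then for every x, N [x]_W = x = M [x]_S, so P = N^(-1) M.
Since det N = 1, N^(-1) has integer entries; multiplying gives P = [[2, -2, 0, -2], [0, 2, -1, 1], [-1, 1, 0, 0], [-2, 1, -1, 1]].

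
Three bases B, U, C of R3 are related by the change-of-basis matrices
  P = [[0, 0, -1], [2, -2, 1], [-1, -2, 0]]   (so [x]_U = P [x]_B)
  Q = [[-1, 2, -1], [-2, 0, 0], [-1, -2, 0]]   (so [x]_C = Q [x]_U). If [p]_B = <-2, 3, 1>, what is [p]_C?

<-13, 2, 19>

Composing the changes, [p]_C = Q P [p]_B.
Q P = [[5, -2, 3], [0, 0, 2], [-4, 4, -1]]; applying this to <-2, 3, 1> gives <-13, 2, 19>.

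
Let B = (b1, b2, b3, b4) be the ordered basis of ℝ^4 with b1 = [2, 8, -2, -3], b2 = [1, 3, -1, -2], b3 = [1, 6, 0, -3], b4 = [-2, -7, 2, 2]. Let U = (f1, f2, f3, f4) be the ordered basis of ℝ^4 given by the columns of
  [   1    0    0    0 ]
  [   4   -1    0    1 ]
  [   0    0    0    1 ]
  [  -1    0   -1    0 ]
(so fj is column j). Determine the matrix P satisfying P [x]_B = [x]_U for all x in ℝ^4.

Let M have columns bj and N have columns fj. Then for every x, N [x]_U = x = M [x]_B, so P = N^(-1) M.
Since det N = -1, N^(-1) has integer entries; multiplying gives P = [[2, 1, 1, -2], [-2, 0, -2, 1], [1, 1, 2, 0], [-2, -1, 0, 2]].

[[2, 1, 1, -2], [-2, 0, -2, 1], [1, 1, 2, 0], [-2, -1, 0, 2]]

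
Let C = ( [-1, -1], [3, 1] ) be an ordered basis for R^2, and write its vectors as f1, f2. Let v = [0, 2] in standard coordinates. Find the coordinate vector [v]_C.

Write v = c_1 f1 + c_2 f2 and solve for the c_i.
System: -c_1 + 3c_2 = 0, -c_1 + c_2 = 2; solving gives c_1 = -3, c_2 = -1.
Check: -3f1 - f2 = [0, 2].

[-3, -1]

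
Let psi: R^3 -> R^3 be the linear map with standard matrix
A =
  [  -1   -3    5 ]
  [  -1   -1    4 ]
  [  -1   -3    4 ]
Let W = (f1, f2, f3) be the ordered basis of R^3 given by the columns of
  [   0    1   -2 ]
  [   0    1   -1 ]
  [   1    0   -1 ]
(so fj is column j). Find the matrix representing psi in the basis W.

Let P have columns f1, ..., f3. Then [psi]_W = P^(-1) A P.
Here det P = 1, so P^(-1) is integer; computing A P first and then P^(-1)(A P) gives [[3, -2, 0], [3, 0, -2], [-1, 2, -1]].

[[3, -2, 0], [3, 0, -2], [-1, 2, -1]]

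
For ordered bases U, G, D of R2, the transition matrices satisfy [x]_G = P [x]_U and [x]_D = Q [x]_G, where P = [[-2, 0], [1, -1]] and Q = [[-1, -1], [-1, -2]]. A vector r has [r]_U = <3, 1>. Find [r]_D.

<4, 2>

Composing the changes, [r]_D = Q P [r]_U.
Q P = [[1, 1], [0, 2]]; applying this to <3, 1> gives <4, 2>.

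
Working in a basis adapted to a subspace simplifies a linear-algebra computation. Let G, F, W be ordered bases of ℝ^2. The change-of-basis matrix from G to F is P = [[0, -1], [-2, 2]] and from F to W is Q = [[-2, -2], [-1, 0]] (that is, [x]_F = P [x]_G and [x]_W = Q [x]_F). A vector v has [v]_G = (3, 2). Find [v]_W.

First [v]_F = P [v]_G = (-2, -2).
Then [v]_W = Q [v]_F = (8, 2).

(8, 2)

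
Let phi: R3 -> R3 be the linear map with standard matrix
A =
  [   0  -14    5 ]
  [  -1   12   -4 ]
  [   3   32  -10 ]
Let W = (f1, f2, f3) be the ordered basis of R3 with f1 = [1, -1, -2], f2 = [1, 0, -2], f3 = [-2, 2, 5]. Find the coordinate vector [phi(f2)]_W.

[-1, -3, 3]

Column 2 of [phi]_W is the W-coordinate vector of phi(f2).
In standard coordinates phi(f2) = A f2 = [-10, 7, 23].
Converting to W: [-10, 7, 23] = -f1 - 3f2 + 3f3, so the coordinate vector is [-1, -3, 3].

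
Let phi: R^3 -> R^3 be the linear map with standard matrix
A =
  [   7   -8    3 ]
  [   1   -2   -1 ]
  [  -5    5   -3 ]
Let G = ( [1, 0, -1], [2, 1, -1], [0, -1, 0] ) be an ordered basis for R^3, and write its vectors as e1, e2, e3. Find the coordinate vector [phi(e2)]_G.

Compute phi(e2) = A e2 = [3, 1, -2] in standard coordinates.
Then write this in G-coordinates: solve for y in y_1 e1 + ... + y_3 e3 = [3, 1, -2].
This gives y = [1, 1, 0], which is column 2 of [phi]_G.

[1, 1, 0]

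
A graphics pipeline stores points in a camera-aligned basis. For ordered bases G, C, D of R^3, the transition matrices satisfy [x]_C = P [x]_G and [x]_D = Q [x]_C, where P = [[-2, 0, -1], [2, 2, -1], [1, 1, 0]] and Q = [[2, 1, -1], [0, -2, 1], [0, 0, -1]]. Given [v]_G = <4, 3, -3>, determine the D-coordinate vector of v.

<0, -27, -7>

Apply P to get C-coordinates <-5, 17, 7>, then Q to get D-coordinates.
The result is [v]_D = <0, -27, -7>.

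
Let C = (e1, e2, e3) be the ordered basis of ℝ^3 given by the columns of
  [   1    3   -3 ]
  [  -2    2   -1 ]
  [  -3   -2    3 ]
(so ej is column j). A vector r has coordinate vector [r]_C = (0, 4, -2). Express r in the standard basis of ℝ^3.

The coordinates say r = 0·e1 + 4e2 - 2e3; adding the scaled basis vectors gives (18, 10, -14).

(18, 10, -14)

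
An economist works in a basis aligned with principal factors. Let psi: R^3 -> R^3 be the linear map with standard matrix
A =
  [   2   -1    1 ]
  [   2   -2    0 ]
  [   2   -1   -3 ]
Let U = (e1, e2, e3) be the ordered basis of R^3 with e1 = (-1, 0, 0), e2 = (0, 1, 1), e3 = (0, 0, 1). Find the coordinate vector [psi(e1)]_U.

Column 1 of [psi]_U is the U-coordinate vector of psi(e1).
In standard coordinates psi(e1) = A e1 = (-2, -2, -2).
Converting to U: (-2, -2, -2) = 2e1 - 2e2 + 0·e3, so the coordinate vector is (2, -2, 0).

(2, -2, 0)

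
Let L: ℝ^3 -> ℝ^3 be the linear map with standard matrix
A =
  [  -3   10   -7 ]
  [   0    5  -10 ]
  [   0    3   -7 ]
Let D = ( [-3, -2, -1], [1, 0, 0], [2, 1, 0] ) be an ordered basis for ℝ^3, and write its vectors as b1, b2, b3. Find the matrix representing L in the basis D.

The j-th column of [L]_D is [L(bj)]_D.
L(b1) = A b1 = [-4, 0, 1] = -b1 - 3b2 - 2b3, so column 1 is [-1, -3, -2].
Repeating for b2, b3 and assembling the columns gives [[-1, 0, -3], [-3, -3, -3], [-2, 0, -1]].

[[-1, 0, -3], [-3, -3, -3], [-2, 0, -1]]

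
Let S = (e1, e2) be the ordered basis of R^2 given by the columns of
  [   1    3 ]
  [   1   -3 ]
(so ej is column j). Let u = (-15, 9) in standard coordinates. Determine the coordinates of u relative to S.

(-3, -4)

Write u = c_1 e1 + c_2 e2 and solve for the c_i.
System: c_1 + 3c_2 = -15, c_1 - 3c_2 = 9; solving gives c_1 = -3, c_2 = -4.
Check: -3e1 - 4e2 = (-15, 9).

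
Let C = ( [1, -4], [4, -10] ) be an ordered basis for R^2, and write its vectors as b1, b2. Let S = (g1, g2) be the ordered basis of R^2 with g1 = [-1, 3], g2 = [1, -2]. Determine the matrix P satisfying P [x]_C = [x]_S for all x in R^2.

[[-2, -2], [-1, 2]]

Take x = bj: its C-coordinates are the j-th standard unit vector, so P e_j — column j of P — equals [bj]_S.
b1 = -2g1 - g2, giving column 1 = [-2, -1]; repeating for each j gives P = [[-2, -2], [-1, 2]].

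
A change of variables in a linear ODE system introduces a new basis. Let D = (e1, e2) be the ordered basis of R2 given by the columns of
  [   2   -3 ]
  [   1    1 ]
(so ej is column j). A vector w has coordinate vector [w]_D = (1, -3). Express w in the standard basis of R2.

(11, -2)

The coordinates say w = e1 - 3e2; adding the scaled basis vectors gives (11, -2).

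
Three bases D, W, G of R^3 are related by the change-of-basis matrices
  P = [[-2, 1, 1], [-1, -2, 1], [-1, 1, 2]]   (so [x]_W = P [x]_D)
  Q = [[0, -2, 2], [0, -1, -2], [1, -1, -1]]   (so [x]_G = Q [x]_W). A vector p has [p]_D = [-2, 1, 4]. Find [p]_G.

First [p]_W = P [p]_D = [9, 4, 11].
Then [p]_G = Q [p]_W = [14, -26, -6].

[14, -26, -6]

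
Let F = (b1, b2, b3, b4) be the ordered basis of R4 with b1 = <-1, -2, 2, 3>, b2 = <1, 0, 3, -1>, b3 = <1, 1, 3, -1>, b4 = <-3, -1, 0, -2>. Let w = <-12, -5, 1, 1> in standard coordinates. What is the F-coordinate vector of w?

We seek scalars with c_1 b1 + ... + c_4 b4 = w; equivalently solve M c = w where the columns of M are b1, ..., b4.
Row-reducing the augmented matrix [M | w] gives c = (2, -3, 2, 3).
Check: 2b1 - 3b2 + 2b3 + 3b4 = <-12, -5, 1, 1>.

<2, -3, 2, 3>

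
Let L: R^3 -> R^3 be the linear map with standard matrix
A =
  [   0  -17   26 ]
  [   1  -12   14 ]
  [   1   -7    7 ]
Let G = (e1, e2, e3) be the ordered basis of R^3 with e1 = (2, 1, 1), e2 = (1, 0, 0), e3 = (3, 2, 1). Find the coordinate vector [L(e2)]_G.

(1, -2, 0)

Column 2 of [L]_G is the G-coordinate vector of L(e2).
In standard coordinates L(e2) = A e2 = (0, 1, 1).
Converting to G: (0, 1, 1) = e1 - 2e2 + 0·e3, so the coordinate vector is (1, -2, 0).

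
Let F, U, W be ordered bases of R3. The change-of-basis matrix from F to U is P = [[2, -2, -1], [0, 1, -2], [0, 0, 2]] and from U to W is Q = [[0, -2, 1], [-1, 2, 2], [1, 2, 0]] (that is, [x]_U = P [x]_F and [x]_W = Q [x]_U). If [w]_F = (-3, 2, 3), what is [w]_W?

First [w]_U = P [w]_F = (-13, -4, 6).
Then [w]_W = Q [w]_U = (14, 17, -21).

(14, 17, -21)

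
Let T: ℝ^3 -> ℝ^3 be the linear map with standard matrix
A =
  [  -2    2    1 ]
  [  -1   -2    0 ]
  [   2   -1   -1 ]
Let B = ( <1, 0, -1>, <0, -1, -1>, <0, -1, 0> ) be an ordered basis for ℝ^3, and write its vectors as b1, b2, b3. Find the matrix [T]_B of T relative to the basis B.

[[-3, -3, -2], [0, 1, 1], [1, -3, -3]]

Let P have columns b1, ..., b3. Then [T]_B = P^(-1) A P.
Here det P = -1, so P^(-1) is integer; computing A P first and then P^(-1)(A P) gives [[-3, -3, -2], [0, 1, 1], [1, -3, -3]].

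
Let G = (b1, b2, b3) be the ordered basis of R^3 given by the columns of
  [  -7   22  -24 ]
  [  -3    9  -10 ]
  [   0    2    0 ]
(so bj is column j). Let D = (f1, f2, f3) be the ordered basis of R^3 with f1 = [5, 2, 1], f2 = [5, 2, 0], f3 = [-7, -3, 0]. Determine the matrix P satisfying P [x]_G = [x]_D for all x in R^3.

[[0, 2, 0], [0, 1, -2], [1, -1, 2]]

Column j of P is [bj]_D, since P maps G-coordinates to D-coordinates.
Expressing b1 in D: b1 = 0·f1 + 0·f2 + f3, so column 1 of P is [0, 0, 1].
Doing the same for each bj gives P = [[0, 2, 0], [0, 1, -2], [1, -1, 2]].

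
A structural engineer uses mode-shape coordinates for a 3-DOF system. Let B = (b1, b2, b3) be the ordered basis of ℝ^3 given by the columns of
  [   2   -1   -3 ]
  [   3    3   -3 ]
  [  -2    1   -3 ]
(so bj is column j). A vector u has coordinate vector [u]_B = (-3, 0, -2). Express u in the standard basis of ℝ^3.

The coordinates say u = -3b1 + 0·b2 - 2b3; adding the scaled basis vectors gives (0, -3, 12).

(0, -3, 12)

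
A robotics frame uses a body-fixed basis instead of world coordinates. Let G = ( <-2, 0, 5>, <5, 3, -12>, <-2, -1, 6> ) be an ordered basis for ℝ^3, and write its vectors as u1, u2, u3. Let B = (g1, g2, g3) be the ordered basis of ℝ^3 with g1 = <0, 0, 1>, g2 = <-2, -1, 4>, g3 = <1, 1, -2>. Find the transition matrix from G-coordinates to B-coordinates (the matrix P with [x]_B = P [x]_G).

[[1, -2, 2], [2, -2, 1], [2, 1, 0]]

Let M have columns uj and N have columns gj. Then for every x, N [x]_B = x = M [x]_G, so P = N^(-1) M.
Since det N = -1, N^(-1) has integer entries; multiplying gives P = [[1, -2, 2], [2, -2, 1], [2, 1, 0]].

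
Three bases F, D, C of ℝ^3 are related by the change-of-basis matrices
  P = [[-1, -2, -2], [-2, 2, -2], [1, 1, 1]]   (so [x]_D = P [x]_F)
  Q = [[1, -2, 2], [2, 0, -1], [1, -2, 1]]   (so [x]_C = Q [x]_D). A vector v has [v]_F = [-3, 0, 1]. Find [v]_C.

[-11, 4, -9]

First [v]_D = P [v]_F = [1, 4, -2].
Then [v]_C = Q [v]_D = [-11, 4, -9].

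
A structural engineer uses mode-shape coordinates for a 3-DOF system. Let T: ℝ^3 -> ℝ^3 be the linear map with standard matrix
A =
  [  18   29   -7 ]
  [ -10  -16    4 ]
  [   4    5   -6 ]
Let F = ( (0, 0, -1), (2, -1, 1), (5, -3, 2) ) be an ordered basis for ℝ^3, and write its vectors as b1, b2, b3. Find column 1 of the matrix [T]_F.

(-3, 1, 1)

Column 1 of [T]_F is the F-coordinate vector of T(b1).
In standard coordinates T(b1) = A b1 = (7, -4, 6).
Converting to F: (7, -4, 6) = -3b1 + b2 + b3, so the coordinate vector is (-3, 1, 1).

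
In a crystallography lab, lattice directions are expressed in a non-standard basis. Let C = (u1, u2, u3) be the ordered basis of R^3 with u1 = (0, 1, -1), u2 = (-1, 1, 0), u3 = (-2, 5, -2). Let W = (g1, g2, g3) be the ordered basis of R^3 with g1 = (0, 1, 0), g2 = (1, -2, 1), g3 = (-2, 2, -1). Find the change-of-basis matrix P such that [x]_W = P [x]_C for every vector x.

Take x = uj: its C-coordinates are the j-th standard unit vector, so P e_j — column j of P — equals [uj]_W.
u1 = -g1 - 2g2 - g3, giving column 1 = (-1, -2, -1); repeating for each j gives P = [[-1, 1, 1], [-2, 1, -2], [-1, 1, 0]].

[[-1, 1, 1], [-2, 1, -2], [-1, 1, 0]]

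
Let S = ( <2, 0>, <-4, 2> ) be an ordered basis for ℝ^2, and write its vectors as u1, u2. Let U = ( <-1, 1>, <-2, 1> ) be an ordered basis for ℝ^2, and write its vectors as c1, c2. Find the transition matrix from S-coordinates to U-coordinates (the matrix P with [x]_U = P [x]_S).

Let M have columns uj and N have columns cj. Then for every x, N [x]_U = x = M [x]_S, so P = N^(-1) M.
Since det N = 1, N^(-1) has integer entries; multiplying gives P = [[2, 0], [-2, 2]].

[[2, 0], [-2, 2]]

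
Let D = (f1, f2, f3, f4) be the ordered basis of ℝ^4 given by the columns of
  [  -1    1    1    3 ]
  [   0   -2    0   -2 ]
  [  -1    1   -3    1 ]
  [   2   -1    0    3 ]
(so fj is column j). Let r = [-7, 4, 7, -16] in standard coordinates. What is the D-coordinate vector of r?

[-3, 1, -2, -3]

We seek scalars with c_1 f1 + ... + c_4 f4 = r; equivalently solve M c = r where the columns of M are f1, ..., f4.
Solving this 4x4 system gives c = (-3, 1, -2, -3).
Check: -3f1 + f2 - 2f3 - 3f4 = [-7, 4, 7, -16].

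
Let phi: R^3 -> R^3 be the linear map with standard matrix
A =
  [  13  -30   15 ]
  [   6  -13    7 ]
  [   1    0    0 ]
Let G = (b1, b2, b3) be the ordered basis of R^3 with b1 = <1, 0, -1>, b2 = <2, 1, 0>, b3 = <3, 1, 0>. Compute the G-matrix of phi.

[[-1, -2, -3], [-2, -1, 3], [1, 0, 2]]

The j-th column of [phi]_G is [phi(bj)]_G.
phi(b1) = A b1 = <-2, -1, 1> = -b1 - 2b2 + b3, so column 1 is <-1, -2, 1>.
Repeating for b2, b3 and assembling the columns gives [[-1, -2, -3], [-2, -1, 3], [1, 0, 2]].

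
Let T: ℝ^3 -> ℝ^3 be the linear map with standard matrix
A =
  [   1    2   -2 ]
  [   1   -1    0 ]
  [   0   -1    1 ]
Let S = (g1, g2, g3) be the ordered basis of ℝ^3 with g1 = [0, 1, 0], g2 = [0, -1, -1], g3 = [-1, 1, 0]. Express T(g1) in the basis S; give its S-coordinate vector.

Compute T(g1) = A g1 = [2, -1, -1] in standard coordinates.
Then write this in S-coordinates: solve for y in y_1 g1 + ... + y_3 g3 = [2, -1, -1].
This gives y = [2, 1, -2], which is column 1 of [T]_S.

[2, 1, -2]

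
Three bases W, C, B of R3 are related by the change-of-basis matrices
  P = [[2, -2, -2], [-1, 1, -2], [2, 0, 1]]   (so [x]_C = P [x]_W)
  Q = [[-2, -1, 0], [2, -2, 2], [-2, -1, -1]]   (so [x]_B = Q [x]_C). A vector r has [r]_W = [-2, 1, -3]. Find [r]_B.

First [r]_C = P [r]_W = [0, 9, -7].
Then [r]_B = Q [r]_C = [-9, -32, -2].

[-9, -32, -2]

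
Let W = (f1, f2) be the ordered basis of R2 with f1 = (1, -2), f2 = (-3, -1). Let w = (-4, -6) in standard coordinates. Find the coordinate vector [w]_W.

(2, 2)

We seek scalars with c_1 f1 + c_2 f2 = w; equivalently solve M c = w where the columns of M are f1, f2.
System: c_1 - 3c_2 = -4, -2c_1 - c_2 = -6; solving gives c_1 = 2, c_2 = 2.
Check: 2f1 + 2f2 = (-4, -6).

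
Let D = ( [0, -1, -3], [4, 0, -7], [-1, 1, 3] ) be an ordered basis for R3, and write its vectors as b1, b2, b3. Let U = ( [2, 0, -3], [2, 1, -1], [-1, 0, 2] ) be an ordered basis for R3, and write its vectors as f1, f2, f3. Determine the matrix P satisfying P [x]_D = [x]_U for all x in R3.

[[0, 1, -2], [-1, 0, 1], [-2, -2, -1]]

Take x = bj: its D-coordinates are the j-th standard unit vector, so P e_j — column j of P — equals [bj]_U.
b1 = 0·f1 - f2 - 2f3, giving column 1 = [0, -1, -2]; repeating for each j gives P = [[0, 1, -2], [-1, 0, 1], [-2, -2, -1]].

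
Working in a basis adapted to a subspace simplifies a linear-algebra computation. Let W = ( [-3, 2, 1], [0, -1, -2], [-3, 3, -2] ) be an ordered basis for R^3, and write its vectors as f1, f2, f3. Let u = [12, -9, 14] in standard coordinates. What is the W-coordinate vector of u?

[0, -3, -4]

Write u = c_1 f1 + ... + c_3 f3 and solve for the c_i.
Gaussian elimination on [M | u] yields c = (0, -3, -4).
Check: 0·f1 - 3f2 - 4f3 = [12, -9, 14].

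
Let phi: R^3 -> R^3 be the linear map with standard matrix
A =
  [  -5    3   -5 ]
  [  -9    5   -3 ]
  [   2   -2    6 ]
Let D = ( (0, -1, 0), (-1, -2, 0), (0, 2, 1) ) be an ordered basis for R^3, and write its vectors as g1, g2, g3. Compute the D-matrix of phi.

With P the matrix whose columns are g1, ..., g3, [phi]_D = P^(-1) A P.
Column by column: phi(g1) = A g1 = (-3, -5, 2); its D-coordinates (3, 3, 2) give column 1.
Continuing for each basis vector yields [phi]_D = [[3, 3, -1], [3, 1, -1], [2, 2, 2]].

[[3, 3, -1], [3, 1, -1], [2, 2, 2]]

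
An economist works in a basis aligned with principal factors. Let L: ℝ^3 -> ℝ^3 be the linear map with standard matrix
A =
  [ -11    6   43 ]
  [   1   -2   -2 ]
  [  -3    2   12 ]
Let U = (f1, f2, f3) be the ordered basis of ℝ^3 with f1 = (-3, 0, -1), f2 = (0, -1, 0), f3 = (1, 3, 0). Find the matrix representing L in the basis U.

Let P have columns f1, ..., f3. Then [L]_U = P^(-1) A P.
Here det P = -1, so P^(-1) is integer; computing A P first and then P^(-1)(A P) gives [[3, 2, -3], [-2, -2, -1], [-1, 0, -2]].

[[3, 2, -3], [-2, -2, -1], [-1, 0, -2]]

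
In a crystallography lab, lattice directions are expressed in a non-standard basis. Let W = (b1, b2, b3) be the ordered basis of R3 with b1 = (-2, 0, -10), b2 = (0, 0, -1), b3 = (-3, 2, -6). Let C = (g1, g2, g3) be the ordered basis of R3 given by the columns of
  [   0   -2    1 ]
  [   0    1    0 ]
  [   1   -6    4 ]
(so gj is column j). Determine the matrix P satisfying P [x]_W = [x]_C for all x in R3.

[[-2, -1, 2], [0, 0, 2], [-2, 0, 1]]

Take x = bj: its W-coordinates are the j-th standard unit vector, so P e_j — column j of P — equals [bj]_C.
b1 = -2g1 + 0·g2 - 2g3, giving column 1 = (-2, 0, -2); repeating for each j gives P = [[-2, -1, 2], [0, 0, 2], [-2, 0, 1]].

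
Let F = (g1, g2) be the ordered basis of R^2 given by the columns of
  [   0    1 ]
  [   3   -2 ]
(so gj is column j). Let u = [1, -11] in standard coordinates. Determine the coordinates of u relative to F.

Write u = c_1 g1 + c_2 g2 and solve for the c_i.
System: 0c_1 + c_2 = 1, 3c_1 - 2c_2 = -11; solving gives c_1 = -3, c_2 = 1.
Check: -3g1 + g2 = [1, -11].

[-3, 1]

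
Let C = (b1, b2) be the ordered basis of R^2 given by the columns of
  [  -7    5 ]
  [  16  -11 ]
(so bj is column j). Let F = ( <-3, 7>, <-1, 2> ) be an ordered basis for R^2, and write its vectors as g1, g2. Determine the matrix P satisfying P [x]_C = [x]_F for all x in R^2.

Column j of P is [bj]_F, since P maps C-coordinates to F-coordinates.
Expressing b1 in F: b1 = 2g1 + g2, so column 1 of P is <2, 1>.
Doing the same for each bj gives P = [[2, -1], [1, -2]].

[[2, -1], [1, -2]]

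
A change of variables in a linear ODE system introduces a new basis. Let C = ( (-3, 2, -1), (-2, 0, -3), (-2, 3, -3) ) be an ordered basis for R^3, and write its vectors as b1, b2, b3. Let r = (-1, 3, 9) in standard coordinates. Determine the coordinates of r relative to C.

(3, -3, -1)

[r]_C is the unique c with M c = r, where M has columns b1, ..., b3.
Solving this 3x3 system gives c = (3, -3, -1).
Check: 3b1 - 3b2 - b3 = (-1, 3, 9).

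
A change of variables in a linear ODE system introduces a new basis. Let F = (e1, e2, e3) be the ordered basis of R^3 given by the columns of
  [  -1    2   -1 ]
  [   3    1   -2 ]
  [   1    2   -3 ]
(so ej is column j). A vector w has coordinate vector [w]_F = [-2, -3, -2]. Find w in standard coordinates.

The coordinates say w = -2e1 - 3e2 - 2e3; adding the scaled basis vectors gives [-2, -5, -2].

[-2, -5, -2]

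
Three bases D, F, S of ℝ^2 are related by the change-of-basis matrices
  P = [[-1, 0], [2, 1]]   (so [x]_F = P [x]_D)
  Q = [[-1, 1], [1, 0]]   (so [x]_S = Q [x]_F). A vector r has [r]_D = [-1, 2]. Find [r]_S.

First [r]_F = P [r]_D = [1, 0].
Then [r]_S = Q [r]_F = [-1, 1].

[-1, 1]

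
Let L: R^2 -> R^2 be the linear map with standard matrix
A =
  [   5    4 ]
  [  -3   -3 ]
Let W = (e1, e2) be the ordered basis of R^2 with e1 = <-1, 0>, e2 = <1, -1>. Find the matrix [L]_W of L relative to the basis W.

[[2, -1], [-3, 0]]

With P the matrix whose columns are e1, e2, [L]_W = P^(-1) A P.
Column by column: L(e1) = A e1 = <-5, 3>; its W-coordinates <2, -3> give column 1.
Continuing for each basis vector yields [L]_W = [[2, -1], [-3, 0]].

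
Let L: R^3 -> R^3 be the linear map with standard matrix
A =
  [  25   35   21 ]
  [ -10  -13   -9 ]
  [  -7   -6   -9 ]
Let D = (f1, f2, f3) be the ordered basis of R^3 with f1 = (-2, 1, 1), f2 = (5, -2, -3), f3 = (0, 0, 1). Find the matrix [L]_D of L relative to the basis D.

[[2, -1, -3], [2, -2, 3], [3, -1, 3]]

With P the matrix whose columns are f1, ..., f3, [L]_D = P^(-1) A P.
Column by column: L(f1) = A f1 = (6, -2, -1); its D-coordinates (2, 2, 3) give column 1.
Continuing for each basis vector yields [L]_D = [[2, -1, -3], [2, -2, 3], [3, -1, 3]].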